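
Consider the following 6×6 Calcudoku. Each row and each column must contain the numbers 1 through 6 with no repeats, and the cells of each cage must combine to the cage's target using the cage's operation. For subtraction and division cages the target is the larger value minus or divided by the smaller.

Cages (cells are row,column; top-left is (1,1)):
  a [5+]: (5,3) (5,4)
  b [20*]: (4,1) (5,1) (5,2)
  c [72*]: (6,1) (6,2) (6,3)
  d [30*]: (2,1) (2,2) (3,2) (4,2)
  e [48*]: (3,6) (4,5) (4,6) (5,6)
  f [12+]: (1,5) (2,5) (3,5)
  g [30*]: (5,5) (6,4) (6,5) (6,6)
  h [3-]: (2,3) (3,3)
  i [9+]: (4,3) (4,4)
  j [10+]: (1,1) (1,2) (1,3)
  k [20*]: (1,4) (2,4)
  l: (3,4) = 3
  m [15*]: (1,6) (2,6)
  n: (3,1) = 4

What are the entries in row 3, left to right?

Cage n is a single given cell, which forces (3,1) = 4.
Cage l is a single given cell; hence (3,4) = 3.
In row 5, 6 can only go at (5,6), so (5,6) = 6.
The only place for 4 in column 6 is (4,6).
Cage i's pair has sum 9, which forces (4,3) = 3.
The two cells of cage i must have sum 9, so (4,4) = 6.
In row 5, 3 can only go at (5,5), so (5,5) = 3.
Row 5 needs a 2, and only (5,2) is open for it.
The 3 cells of cage b must have product 20, leaving (4,1) = 2.
Row 4 now contains 2, so (4,5) = 1.
Cage b needs product 20, leaving (5,1) = 5.
Column 1 now contains 2, so (2,1) = 1.
The 4 cells of cage d must have product 30, leaving (2,2) = 6.
Cage d needs product 30, so (3,2) = 1.
Cage e has product 48, which forces (3,6) = 2.
Row 4 now contains 1; hence (4,2) = 5.
Cage j has sum 10, leaving (1,1) = 6.
The 3 cells of cage j must have sum 10; hence (1,2) = 3.
Cage j has sum 10, leaving (1,3) = 1.
Row 1 now contains 3, leaving (1,6) = 5.
The two cells of cage h must have difference 3, which forces (2,3) = 2.
Row 2 already has 2; hence (2,5) = 4.
5 is placed in column 6, so (2,6) = 3.
2 is placed in row 3, so (3,3) = 5.
2 is placed in row 3; hence (3,5) = 6.
Column 3 now contains 1, so (5,3) = 4.
Row 5 already has 4; hence (5,4) = 1.
6 is placed in column 1, so (6,1) = 3.
Column 2 now contains 3, which forces (6,2) = 4.
Column 3 now contains 4, so (6,3) = 6.
5 is placed in column 6; hence (6,6) = 1.
Row 1 now contains 5, which forces (1,4) = 4.
Column 5 now contains 4; hence (1,5) = 2.
Row 2 now contains 4, leaving (2,4) = 5.
5 is placed in column 4, which forces (6,4) = 2.
2 is placed in column 5, leaving (6,5) = 5.
The full grid is 6 3 1 4 2 5 / 1 6 2 5 4 3 / 4 1 5 3 6 2 / 2 5 3 6 1 4 / 5 2 4 1 3 6 / 3 4 6 2 5 1.

4 1 5 3 6 2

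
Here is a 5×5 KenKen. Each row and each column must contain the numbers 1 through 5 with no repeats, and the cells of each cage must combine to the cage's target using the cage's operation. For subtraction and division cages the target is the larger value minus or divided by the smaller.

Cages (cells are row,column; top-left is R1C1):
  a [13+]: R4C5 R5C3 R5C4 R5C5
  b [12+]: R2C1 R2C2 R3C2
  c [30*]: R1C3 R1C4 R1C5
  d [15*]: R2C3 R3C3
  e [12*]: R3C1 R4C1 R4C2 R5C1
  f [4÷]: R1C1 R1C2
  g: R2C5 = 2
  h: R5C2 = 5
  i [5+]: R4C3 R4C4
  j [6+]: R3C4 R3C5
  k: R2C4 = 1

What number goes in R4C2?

Cage k is a single given cell, leaving R2C4 = 1.
Cage g is given, which forces R2C5 = 2.
H is a freebie, leaving R5C2 = 5.
Cage b needs sum 12, leaving R2C1 = 5.
Row 2 now contains 5, leaving R2C3 = 3.
3 is placed in column 3; hence R3C3 = 5.
Row 3 now contains 5, which forces R3C4 = 2.
5 is placed in column 3, so R1C3 = 2.
Row 2 already has 3; hence R2C2 = 4.
Cage b needs sum 12, so R3C2 = 3.
Cage j's pair has sum 6; hence R3C5 = 4.
2 is placed in column 3, which forces R4C3 = 1.
Column 5 already has 4, leaving R4C5 = 5.
Column 3 now contains 1; hence R5C3 = 4.
Row 5 now contains 4, leaving R5C4 = 3.
Row 5 now contains 3; hence R5C5 = 1.
Cage f needs two cells with quotient 4, which forces R1C1 = 4.
Column 2 already has 4, leaving R1C2 = 1.
Column 4 already has 3, leaving R1C4 = 5.
Column 5 already has 5, so R1C5 = 3.
Row 3 already has 4, which forces R3C1 = 1.
Cage e needs product 12, so R4C1 = 3.
1 is placed in row 4, so R4C2 = 2.
Column 4 already has 3; hence R4C4 = 4.
Row 5 now contains 1, leaving R5C1 = 2.
The full grid is 4 1 2 5 3 / 5 4 3 1 2 / 1 3 5 2 4 / 3 2 1 4 5 / 2 5 4 3 1.

2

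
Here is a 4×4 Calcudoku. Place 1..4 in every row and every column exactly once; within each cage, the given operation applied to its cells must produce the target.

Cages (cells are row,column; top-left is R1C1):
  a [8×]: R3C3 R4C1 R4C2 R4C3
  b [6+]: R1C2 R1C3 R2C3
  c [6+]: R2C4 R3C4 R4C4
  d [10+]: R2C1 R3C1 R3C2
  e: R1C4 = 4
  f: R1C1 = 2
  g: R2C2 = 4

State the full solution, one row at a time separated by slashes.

F is a freebie, so R1C1 = 2.
Cage e is a single given cell, so R1C4 = 4.
Cage g is given, leaving R2C2 = 4.
2 is placed in column 1, which forces R3C1 = 4.
Column 2 already has 4, which forces R3C2 = 3.
Cage a has product 8, leaving R3C3 = 1.
1 is placed in row 3; hence R3C4 = 2.
Column 1 already has 4, leaving R4C1 = 1.
1 is placed in row 4, so R4C2 = 2.
2 is placed in row 4, so R4C3 = 4.
1 is placed in row 4, which forces R4C4 = 3.
3 is placed in column 2; hence R1C2 = 1.
Column 3 already has 1, leaving R1C3 = 3.
Row 2 already has 4, leaving R2C1 = 3.
Cage b needs sum 6, leaving R2C3 = 2.
Column 4 already has 3, leaving R2C4 = 1.

2 1 3 4 / 3 4 2 1 / 4 3 1 2 / 1 2 4 3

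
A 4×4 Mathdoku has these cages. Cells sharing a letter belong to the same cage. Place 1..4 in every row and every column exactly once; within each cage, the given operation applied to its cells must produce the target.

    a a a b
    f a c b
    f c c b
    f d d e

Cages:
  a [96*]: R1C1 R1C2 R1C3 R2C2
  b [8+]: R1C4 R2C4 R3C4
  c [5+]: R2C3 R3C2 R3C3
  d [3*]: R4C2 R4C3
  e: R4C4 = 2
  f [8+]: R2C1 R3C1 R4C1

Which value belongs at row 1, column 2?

3

Cage a needs product 96; hence R2C2 = 4.
E is a freebie, leaving R4C4 = 2.
In row 1, 1 can only go at R1C4, so R1C4 = 1.
1 is placed in column 4, leaving R2C4 = 3.
The 3 cells of cage b must have sum 8, leaving R3C4 = 4.
Row 2 now contains 3, so R2C1 = 1.
1 is placed in row 2; hence R2C3 = 2.
Cage f has sum 8, so R3C1 = 3.
Row 3 now contains 3, leaving R3C3 = 1.
Cage f needs sum 8, so R4C1 = 4.
Column 3 now contains 1, leaving R4C3 = 3.
4 is placed in column 1, so R1C1 = 2.
The 4 cells of cage a must have product 96, leaving R1C2 = 3.
Column 3 now contains 3; hence R1C3 = 4.
Row 3 now contains 1, so R3C2 = 2.
Row 4 now contains 3, which forces R4C2 = 1.
Filled in: 2 3 4 1 / 1 4 2 3 / 3 2 1 4 / 4 1 3 2.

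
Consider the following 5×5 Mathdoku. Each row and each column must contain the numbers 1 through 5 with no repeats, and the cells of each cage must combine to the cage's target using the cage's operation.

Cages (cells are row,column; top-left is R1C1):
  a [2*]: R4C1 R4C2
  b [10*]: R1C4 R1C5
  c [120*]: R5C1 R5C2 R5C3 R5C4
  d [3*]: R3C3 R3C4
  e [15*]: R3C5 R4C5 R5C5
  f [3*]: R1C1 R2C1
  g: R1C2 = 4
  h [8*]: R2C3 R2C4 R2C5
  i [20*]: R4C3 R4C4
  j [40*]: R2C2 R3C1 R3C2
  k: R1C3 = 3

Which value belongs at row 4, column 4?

Cage g is a single given cell, leaving R1C2 = 4.
Cage k is given, leaving R1C3 = 3.
Column 3 already has 3; hence R3C3 = 1.
Row 3 already has 1; hence R3C4 = 3.
Row 3 now contains 3, so R3C5 = 5.
Row 1 already has 3, leaving R1C1 = 1.
The two cells of cage b must have product 10, so R1C4 = 5.
Column 5 now contains 5, which forces R1C5 = 2.
Cage f's pair has product 3, leaving R2C1 = 3.
The 3 cells of cage j must have product 40, leaving R2C2 = 5.
Cage j needs product 40, leaving R3C1 = 4.
5 is placed in row 3; hence R3C2 = 2.
1 is placed in column 1, which forces R4C1 = 2.
Column 2 now contains 2; hence R4C2 = 1.
Column 4 now contains 5, which forces R4C4 = 4.
1 is placed in row 4, so R4C5 = 3.
2 is placed in column 1; hence R5C1 = 5.
Column 2 now contains 2; hence R5C2 = 3.
Column 4 now contains 4, so R5C4 = 2.
3 is placed in column 5, leaving R5C5 = 1.
The 3 cells of cage h must have product 8, leaving R2C3 = 2.
Column 4 now contains 2; hence R2C4 = 1.
Column 5 now contains 1, so R2C5 = 4.
Row 4 already has 4, leaving R4C3 = 5.
Row 5 already has 2, which forces R5C3 = 4.
Filled in: 1 4 3 5 2 / 3 5 2 1 4 / 4 2 1 3 5 / 2 1 5 4 3 / 5 3 4 2 1.

4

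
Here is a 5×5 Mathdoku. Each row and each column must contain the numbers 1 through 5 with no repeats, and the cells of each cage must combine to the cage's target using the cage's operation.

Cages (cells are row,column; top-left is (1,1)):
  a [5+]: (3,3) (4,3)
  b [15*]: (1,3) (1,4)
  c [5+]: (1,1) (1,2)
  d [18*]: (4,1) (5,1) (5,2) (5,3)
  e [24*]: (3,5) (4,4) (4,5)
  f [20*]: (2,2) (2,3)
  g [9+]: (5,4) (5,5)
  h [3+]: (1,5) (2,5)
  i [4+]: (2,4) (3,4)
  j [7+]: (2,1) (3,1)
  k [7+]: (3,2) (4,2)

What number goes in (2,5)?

1

Cage d needs product 18, which forces (4,1) = 3.
Cage e has product 24; hence (3,5) = 3.
Cage i needs two cells with sum 4, leaving (2,4) = 3.
Row 3 now contains 3; hence (3,4) = 1.
The two cells of cage b must have product 15, leaving (1,3) = 3.
Column 4 already has 3; hence (1,4) = 5.
Row 3 now contains 1, so (3,3) = 4.
Cage a's pair has sum 5, so (4,3) = 1.
Column 3 now contains 1, leaving (5,3) = 2.
5 is placed in column 4; hence (5,4) = 4.
Row 5 already has 4; hence (5,5) = 5.
Cage f needs two cells with product 20, leaving (2,2) = 4.
Column 3 already has 4, leaving (2,3) = 5.
Column 4 already has 4, which forces (4,4) = 2.
Cage e has product 24, which forces (4,5) = 4.
2 is placed in row 5; hence (5,1) = 1.
The 4 cells of cage d must have product 18, which forces (5,2) = 3.
1 is placed in column 1, which forces (1,1) = 4.
Column 2 now contains 4, leaving (1,2) = 1.
1 is placed in row 1, leaving (1,5) = 2.
Row 2 now contains 5, leaving (2,1) = 2.
Column 5 now contains 2, which forces (2,5) = 1.
Cage j needs two cells with sum 7, leaving (3,1) = 5.
Cage k's pair has sum 7, leaving (3,2) = 2.
2 is placed in row 4, so (4,2) = 5.
The full grid is 4 1 3 5 2 / 2 4 5 3 1 / 5 2 4 1 3 / 3 5 1 2 4 / 1 3 2 4 5.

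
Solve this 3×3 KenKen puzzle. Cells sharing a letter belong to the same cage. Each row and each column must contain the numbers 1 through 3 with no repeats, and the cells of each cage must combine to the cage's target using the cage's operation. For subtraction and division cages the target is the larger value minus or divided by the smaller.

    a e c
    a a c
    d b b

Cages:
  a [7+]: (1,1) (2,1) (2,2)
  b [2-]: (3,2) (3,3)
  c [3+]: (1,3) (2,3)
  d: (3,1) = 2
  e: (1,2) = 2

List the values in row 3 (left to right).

2 1 3

Cage e is given; hence (1,2) = 2.
Row 1 already has 2, which forces (1,3) = 1.
Column 2 now contains 2; hence (2,2) = 3.
1 is placed in column 3, leaving (2,3) = 2.
Cage d is a single given cell, which forces (3,1) = 2.
Column 2 already has 3, leaving (3,2) = 1.
1 is placed in column 3, so (3,3) = 3.
Row 1 already has 2, so (1,1) = 3.
Row 2 already has 3, so (2,1) = 1.
The full grid is 3 2 1 / 1 3 2 / 2 1 3.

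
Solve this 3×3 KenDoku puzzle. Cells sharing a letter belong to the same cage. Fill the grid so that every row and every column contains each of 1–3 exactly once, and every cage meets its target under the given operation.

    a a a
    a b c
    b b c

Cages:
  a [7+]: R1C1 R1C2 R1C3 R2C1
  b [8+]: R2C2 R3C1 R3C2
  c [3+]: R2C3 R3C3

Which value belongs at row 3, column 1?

The 4 cells of cage a must have sum 7, so R2C1 = 1.
Cage b needs sum 8, which forces R2C2 = 3.
Row 2 now contains 1, which forces R2C3 = 2.
Cage b needs sum 8, so R3C1 = 3.
Cage b has sum 8, which forces R3C2 = 2.
Column 3 now contains 2, so R3C3 = 1.
3 is placed in column 1; hence R1C1 = 2.
Column 2 already has 2; hence R1C2 = 1.
Column 3 now contains 1, so R1C3 = 3.
Completed grid: 2 1 3 / 1 3 2 / 3 2 1.

3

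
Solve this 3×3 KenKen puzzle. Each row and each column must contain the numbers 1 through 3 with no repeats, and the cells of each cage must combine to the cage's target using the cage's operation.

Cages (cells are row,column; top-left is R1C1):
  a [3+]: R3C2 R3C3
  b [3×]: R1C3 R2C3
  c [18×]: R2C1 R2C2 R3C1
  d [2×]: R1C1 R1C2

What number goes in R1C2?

Cage c has product 18, which forces R2C1 = 2.
Cage c has product 18, which forces R2C2 = 3.
3 is placed in row 2, which forces R2C3 = 1.
Cage c has product 18, so R3C1 = 3.
Column 3 already has 1, so R3C3 = 2.
Column 1 already has 2, so R1C1 = 1.
Cage d needs two cells with product 2, so R1C2 = 2.
Column 3 already has 1, leaving R1C3 = 3.
2 is placed in row 3, leaving R3C2 = 1.
The full grid is 1 2 3 / 2 3 1 / 3 1 2.

2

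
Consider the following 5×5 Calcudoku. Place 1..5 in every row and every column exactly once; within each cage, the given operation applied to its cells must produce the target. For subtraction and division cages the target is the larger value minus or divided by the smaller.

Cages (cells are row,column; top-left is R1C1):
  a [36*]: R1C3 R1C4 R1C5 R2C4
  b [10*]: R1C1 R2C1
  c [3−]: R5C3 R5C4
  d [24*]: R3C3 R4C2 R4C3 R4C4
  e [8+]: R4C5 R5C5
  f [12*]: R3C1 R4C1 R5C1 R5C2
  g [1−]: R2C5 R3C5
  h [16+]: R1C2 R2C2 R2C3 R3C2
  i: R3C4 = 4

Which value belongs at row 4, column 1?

1

Cage a has product 36, so R2C4 = 3.
Cage i is a single given cell, which forces R3C4 = 4.
Column 4 now contains 4, which forces R1C4 = 1.
1 is placed in column 4, so R4C4 = 2.
Column 4 now contains 2, leaving R5C4 = 5.
5 is placed in row 5, so R5C5 = 3.
Cage a needs product 36, which forces R1C3 = 3.
Column 5 already has 3, leaving R1C5 = 4.
3 is placed in column 3, so R3C3 = 1.
Column 3 already has 1, which forces R4C3 = 4.
Column 5 already has 3, which forces R4C5 = 5.
The two cells of cage c must have difference 3, leaving R5C3 = 2.
The 4 cells of cage h must have sum 16; hence R2C2 = 4.
4 is placed in column 3, leaving R2C3 = 5.
Cage g needs two cells with difference 1, leaving R2C5 = 1.
The 4 cells of cage f must have product 12, which forces R3C1 = 3.
5 is placed in column 5, leaving R3C5 = 2.
The 4 cells of cage f must have product 12; hence R4C1 = 1.
Cage d has product 24, which forces R4C2 = 3.
Cage f has product 12, so R5C1 = 4.
2 is placed in row 5, so R5C2 = 1.
Cage b needs two cells with product 10; hence R1C1 = 5.
The 4 cells of cage h must have sum 16, leaving R1C2 = 2.
Row 2 already has 5, leaving R2C1 = 2.
Row 3 already has 2, which forces R3C2 = 5.
Completed grid: 5 2 3 1 4 / 2 4 5 3 1 / 3 5 1 4 2 / 1 3 4 2 5 / 4 1 2 5 3.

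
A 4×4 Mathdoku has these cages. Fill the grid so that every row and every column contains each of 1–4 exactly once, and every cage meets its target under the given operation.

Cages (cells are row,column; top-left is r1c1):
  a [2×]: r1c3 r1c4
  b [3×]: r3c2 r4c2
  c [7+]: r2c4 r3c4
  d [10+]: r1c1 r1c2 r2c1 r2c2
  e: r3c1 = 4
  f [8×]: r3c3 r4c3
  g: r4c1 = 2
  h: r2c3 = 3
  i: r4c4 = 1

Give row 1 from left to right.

3 4 1 2

H is a freebie, leaving r2c3 = 3.
3 is placed in row 2, which forces r2c4 = 4.
E is a freebie, leaving r3c1 = 4.
Row 3 now contains 4, which forces r3c3 = 2.
Column 4 already has 4, leaving r3c4 = 3.
G is a freebie, which forces r4c1 = 2.
2 is placed in column 3, which forces r4c3 = 4.
I is a freebie, so r4c4 = 1.
Cage d has sum 10, which forces r1c1 = 3.
Cage d needs sum 10, which forces r1c2 = 4.
2 is placed in column 3, so r1c3 = 1.
Column 4 now contains 1, leaving r1c4 = 2.
Column 1 already has 2; hence r2c1 = 1.
Cage d has sum 10; hence r2c2 = 2.
Row 3 now contains 3; hence r3c2 = 1.
Row 4 now contains 1; hence r4c2 = 3.
The full grid is 3 4 1 2 / 1 2 3 4 / 4 1 2 3 / 2 3 4 1.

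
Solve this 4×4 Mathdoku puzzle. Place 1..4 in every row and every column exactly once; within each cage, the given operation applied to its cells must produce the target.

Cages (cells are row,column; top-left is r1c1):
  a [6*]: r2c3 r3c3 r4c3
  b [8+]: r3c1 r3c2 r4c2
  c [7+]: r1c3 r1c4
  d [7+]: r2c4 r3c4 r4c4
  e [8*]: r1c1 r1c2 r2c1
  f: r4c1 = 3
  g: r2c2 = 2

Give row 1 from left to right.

2 1 4 3

Cage g is a single given cell; hence r2c2 = 2.
Cage f is given, so r4c1 = 3.
The 3 cells of cage e must have product 8, which forces r1c1 = 2.
Cage b has sum 8, leaving r3c2 = 3.
The 3 cells of cage a must have product 6; hence r2c3 = 3.
3 is placed in column 3; hence r1c3 = 4.
Cage c's pair has sum 7; hence r1c4 = 3.
Row 1 now contains 4, so r1c2 = 1.
The 3 cells of cage e must have product 8, which forces r2c1 = 4.
Row 2 now contains 4, which forces r2c4 = 1.
Column 1 now contains 4, which forces r3c1 = 1.
1 is placed in row 3, so r3c3 = 2.
Row 3 already has 2, leaving r3c4 = 4.
Column 2 already has 1, which forces r4c2 = 4.
2 is placed in column 3, which forces r4c3 = 1.
4 is placed in column 4, which forces r4c4 = 2.
Filled in: 2 1 4 3 / 4 2 3 1 / 1 3 2 4 / 3 4 1 2.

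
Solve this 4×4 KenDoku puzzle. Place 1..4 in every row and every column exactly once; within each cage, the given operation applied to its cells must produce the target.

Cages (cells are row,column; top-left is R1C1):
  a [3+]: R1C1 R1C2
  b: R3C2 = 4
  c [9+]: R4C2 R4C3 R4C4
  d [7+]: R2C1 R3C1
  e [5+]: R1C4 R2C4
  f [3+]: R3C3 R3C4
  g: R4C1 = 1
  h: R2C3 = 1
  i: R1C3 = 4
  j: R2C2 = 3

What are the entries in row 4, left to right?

1 2 3 4

Cage i is a single given cell, so R1C3 = 4.
Cage j is given, so R2C2 = 3.
Cage h is a single given cell, so R2C3 = 1.
Cage b is given, so R3C2 = 4.
Column 3 now contains 1, leaving R3C3 = 2.
2 is placed in row 3, so R3C4 = 1.
G is a freebie; hence R4C1 = 1.
Column 2 already has 4, so R4C2 = 2.
Column 3 now contains 2, which forces R4C3 = 3.
3 is placed in row 4, which forces R4C4 = 4.
Column 1 already has 1, so R1C1 = 2.
2 is placed in column 2, which forces R1C2 = 1.
Cage e needs two cells with sum 5, so R1C4 = 3.
Row 2 already has 3, so R2C1 = 4.
Column 4 now contains 4, leaving R2C4 = 2.
Row 3 now contains 4, so R3C1 = 3.
Filled in: 2 1 4 3 / 4 3 1 2 / 3 4 2 1 / 1 2 3 4.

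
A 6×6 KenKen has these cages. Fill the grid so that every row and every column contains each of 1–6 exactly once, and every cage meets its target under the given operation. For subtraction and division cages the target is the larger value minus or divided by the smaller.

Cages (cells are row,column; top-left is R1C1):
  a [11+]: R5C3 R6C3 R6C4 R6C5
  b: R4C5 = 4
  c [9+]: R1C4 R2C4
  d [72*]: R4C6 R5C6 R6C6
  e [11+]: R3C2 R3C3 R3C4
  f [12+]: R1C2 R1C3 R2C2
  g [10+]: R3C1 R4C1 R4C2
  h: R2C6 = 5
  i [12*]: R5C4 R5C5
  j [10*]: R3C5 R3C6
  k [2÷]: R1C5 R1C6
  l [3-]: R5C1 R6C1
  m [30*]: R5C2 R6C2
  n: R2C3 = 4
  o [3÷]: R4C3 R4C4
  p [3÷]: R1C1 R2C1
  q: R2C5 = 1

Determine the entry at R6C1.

N is a freebie, so R2C3 = 4.
Cage q is given, which forces R2C5 = 1.
H is a freebie, so R2C6 = 5.
5 is placed in column 6, which forces R3C6 = 2.
B is a freebie, leaving R4C5 = 4.
2 is placed in row 3, which forces R3C5 = 5.
The only place for 3 in row 3 is R3C1.
The only place for 3 in column 2 is R2C2.
Cage c needs two cells with sum 9; hence R1C4 = 3.
3 is placed in row 2, so R2C4 = 6.
Cage p's pair has quotient 3, which forces R1C1 = 6.
Cage f needs sum 12; hence R1C2 = 4.
3 is placed in row 1; hence R1C3 = 5.
The two cells of cage k must have quotient 2, leaving R1C5 = 2.
Row 1 already has 4, so R1C6 = 1.
Row 2 already has 6; hence R2C1 = 2.
Cage e needs sum 11, so R3C4 = 4.
Column 4 already has 4; hence R5C4 = 2.
The two cells of cage o must have quotient 3, which forces R4C3 = 3.
2 is placed in column 4, so R4C4 = 1.
Row 4 already has 3, so R4C6 = 6.
Cage a needs sum 11, leaving R5C3 = 1.
Cage i needs two cells with product 12, leaving R5C5 = 6.
Column 4 already has 1, leaving R6C4 = 5.
Column 5 now contains 6, leaving R6C5 = 3.
Row 6 already has 3, so R6C6 = 4.
The 3 cells of cage e must have sum 11, so R3C2 = 1.
Column 3 now contains 1, which forces R3C3 = 6.
Row 4 now contains 1, so R4C1 = 5.
Row 4 now contains 6, leaving R4C2 = 2.
Row 5 now contains 1, which forces R5C1 = 4.
Row 5 already has 6, so R5C2 = 5.
4 is placed in column 6; hence R5C6 = 3.
Row 6 now contains 4, leaving R6C1 = 1.
5 is placed in row 6, leaving R6C2 = 6.
Cage a needs sum 11, which forces R6C3 = 2.
Completed grid: 6 4 5 3 2 1 / 2 3 4 6 1 5 / 3 1 6 4 5 2 / 5 2 3 1 4 6 / 4 5 1 2 6 3 / 1 6 2 5 3 4.

1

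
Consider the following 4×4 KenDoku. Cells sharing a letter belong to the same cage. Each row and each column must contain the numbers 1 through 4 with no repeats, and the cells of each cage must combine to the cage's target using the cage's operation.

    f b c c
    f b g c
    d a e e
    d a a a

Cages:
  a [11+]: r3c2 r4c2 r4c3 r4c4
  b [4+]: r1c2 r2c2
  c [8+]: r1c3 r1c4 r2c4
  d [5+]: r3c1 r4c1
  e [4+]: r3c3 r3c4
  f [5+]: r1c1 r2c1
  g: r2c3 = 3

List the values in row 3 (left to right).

Cage g is a single given cell, which forces r2c3 = 3.
3 is placed in column 3, so r3c3 = 1.
Row 3 already has 1, so r3c4 = 3.
Cage b needs two cells with sum 4, so r1c2 = 3.
Cage c has sum 8, leaving r1c3 = 2.
Cage c needs sum 8, which forces r1c4 = 4.
Row 2 already has 3, which forces r2c2 = 1.
The 3 cells of cage c must have sum 8, leaving r2c4 = 2.
Column 2 already has 1, which forces r4c2 = 2.
Column 3 now contains 2; hence r4c3 = 4.
Column 4 already has 2; hence r4c4 = 1.
Row 1 already has 4; hence r1c1 = 1.
Row 2 now contains 2, which forces r2c1 = 4.
The two cells of cage d must have sum 5, leaving r3c1 = 2.
2 is placed in column 2, which forces r3c2 = 4.
Row 4 already has 1; hence r4c1 = 3.
Completed grid: 1 3 2 4 / 4 1 3 2 / 2 4 1 3 / 3 2 4 1.

2 4 1 3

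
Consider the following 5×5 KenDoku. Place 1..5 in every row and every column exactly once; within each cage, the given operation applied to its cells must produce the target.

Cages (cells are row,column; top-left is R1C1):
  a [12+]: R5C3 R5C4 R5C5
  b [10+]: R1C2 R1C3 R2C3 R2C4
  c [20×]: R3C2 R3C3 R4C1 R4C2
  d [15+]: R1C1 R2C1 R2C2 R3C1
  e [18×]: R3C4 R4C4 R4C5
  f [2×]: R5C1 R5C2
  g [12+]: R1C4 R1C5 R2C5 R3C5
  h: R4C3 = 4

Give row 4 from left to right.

1 5 4 2 3

Cage e has product 18; hence R3C4 = 3.
Cage h is given, leaving R4C3 = 4.
Cage e has product 18, leaving R4C4 = 2.
Cage e needs product 18; hence R4C5 = 3.
Cage c needs product 20, which forces R3C2 = 4.
The 4 cells of cage c must have product 20, so R3C3 = 1.
Cage a has sum 12, which forces R5C3 = 3.
Cage b needs sum 10, leaving R1C2 = 2.
The 4 cells of cage b must have sum 10, which forces R1C3 = 5.
Cage b has sum 10, so R2C3 = 2.
Cage b has sum 10, leaving R2C4 = 1.
Column 2 now contains 2, which forces R5C2 = 1.
Column 4 now contains 1, so R1C4 = 4.
The 4 cells of cage g must have sum 12, which forces R1C5 = 1.
The 4 cells of cage d must have sum 15, which forces R2C1 = 4.
The 4 cells of cage g must have sum 12, so R2C5 = 5.
The 4 cells of cage d must have sum 15, which forces R3C1 = 5.
The 4 cells of cage g must have sum 12; hence R3C5 = 2.
Cage c has product 20, which forces R4C1 = 1.
Column 2 now contains 1, leaving R4C2 = 5.
Row 5 already has 1, which forces R5C1 = 2.
4 is placed in column 4, so R5C4 = 5.
Column 5 already has 5; hence R5C5 = 4.
Row 1 now contains 1, so R1C1 = 3.
Row 2 already has 5, which forces R2C2 = 3.
Completed grid: 3 2 5 4 1 / 4 3 2 1 5 / 5 4 1 3 2 / 1 5 4 2 3 / 2 1 3 5 4.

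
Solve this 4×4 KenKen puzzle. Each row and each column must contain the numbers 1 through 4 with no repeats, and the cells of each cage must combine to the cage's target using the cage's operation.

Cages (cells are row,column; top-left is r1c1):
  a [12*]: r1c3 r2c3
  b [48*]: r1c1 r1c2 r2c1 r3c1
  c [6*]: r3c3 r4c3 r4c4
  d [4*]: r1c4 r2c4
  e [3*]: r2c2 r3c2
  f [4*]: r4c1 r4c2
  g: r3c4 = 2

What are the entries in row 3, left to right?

G is a freebie; hence r3c4 = 2.
Cage c needs product 6, so r4c3 = 2.
Row 1 needs a 2, and only r1c2 is open for it.
The 4 cells of cage b must have product 48, leaving r2c1 = 2.
In row 1, 1 can only go at r1c4, so r1c4 = 1.
1 is placed in column 4, leaving r2c4 = 4.
The 3 cells of cage c must have product 6, which forces r3c3 = 1.
1 is placed in column 4, leaving r4c4 = 3.
Cage a's pair has product 12, which forces r1c3 = 4.
Cage e needs two cells with product 3, which forces r2c2 = 1.
Row 2 now contains 4, leaving r2c3 = 3.
1 is placed in row 3, so r3c2 = 3.
1 is placed in column 2, leaving r4c2 = 4.
Row 1 already has 4, which forces r1c1 = 3.
Row 3 already has 3, leaving r3c1 = 4.
4 is placed in row 4, which forces r4c1 = 1.
Filled in: 3 2 4 1 / 2 1 3 4 / 4 3 1 2 / 1 4 2 3.

4 3 1 2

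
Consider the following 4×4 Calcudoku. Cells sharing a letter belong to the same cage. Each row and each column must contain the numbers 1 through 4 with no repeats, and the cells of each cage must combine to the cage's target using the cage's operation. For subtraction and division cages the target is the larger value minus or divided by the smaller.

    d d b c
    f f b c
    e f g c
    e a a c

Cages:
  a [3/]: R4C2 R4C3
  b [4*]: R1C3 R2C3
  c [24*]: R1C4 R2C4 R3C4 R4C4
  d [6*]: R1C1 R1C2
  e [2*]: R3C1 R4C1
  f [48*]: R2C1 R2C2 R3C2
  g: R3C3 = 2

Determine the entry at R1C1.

3

Cage f needs product 48, so R2C1 = 4.
The 3 cells of cage f must have product 48, so R2C2 = 3.
Row 2 now contains 4, so R2C3 = 1.
Row 2 already has 1, which forces R2C4 = 2.
Cage f has product 48, leaving R3C2 = 4.
Cage g is given, leaving R3C3 = 2.
Column 2 already has 3, leaving R4C2 = 1.
Column 3 now contains 1, leaving R4C3 = 3.
3 is placed in row 4, which forces R4C4 = 4.
The two cells of cage d must have product 6, which forces R1C1 = 3.
Column 2 already has 3, leaving R1C2 = 2.
Column 3 now contains 1; hence R1C3 = 4.
Row 1 now contains 3, so R1C4 = 1.
Row 3 already has 2; hence R3C1 = 1.
1 is placed in column 4, leaving R3C4 = 3.
Row 4 now contains 1, so R4C1 = 2.
The full grid is 3 2 4 1 / 4 3 1 2 / 1 4 2 3 / 2 1 3 4.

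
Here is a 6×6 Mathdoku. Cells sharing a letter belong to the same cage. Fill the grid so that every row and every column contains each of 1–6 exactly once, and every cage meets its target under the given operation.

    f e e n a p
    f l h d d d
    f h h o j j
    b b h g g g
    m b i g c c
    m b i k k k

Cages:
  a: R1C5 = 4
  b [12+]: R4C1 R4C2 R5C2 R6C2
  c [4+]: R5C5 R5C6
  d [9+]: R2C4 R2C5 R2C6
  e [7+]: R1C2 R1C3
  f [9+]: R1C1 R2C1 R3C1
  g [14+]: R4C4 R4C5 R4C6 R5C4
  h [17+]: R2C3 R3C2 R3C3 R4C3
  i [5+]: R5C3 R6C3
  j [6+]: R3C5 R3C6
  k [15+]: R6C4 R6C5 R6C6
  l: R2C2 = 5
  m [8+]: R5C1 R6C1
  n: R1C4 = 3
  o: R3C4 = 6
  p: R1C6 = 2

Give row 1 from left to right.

5 6 1 3 4 2

Cage n is given; hence R1C4 = 3.
A is a freebie, leaving R1C5 = 4.
Cage p is given, which forces R1C6 = 2.
Cage l is a single given cell, so R2C2 = 5.
O is a freebie, leaving R3C4 = 6.
In row 1, 5 can only go at R1C1, so R1C1 = 5.
The only place for 5 in row 5 is R5C4.
Column 4 already has 5, so R6C4 = 4.
The only place for 4 in column 1 is R4C1.
The 4 cells of cage b must have sum 12, leaving R5C2 = 4.
Row 5 needs a 6, and only R5C1 is open for it.
6 is placed in column 1, which forces R6C1 = 2.
Row 6 now contains 2, leaving R6C3 = 3.
Cage h has sum 17, so R3C2 = 2.
The 4 cells of cage b must have sum 12, so R4C2 = 3.
Column 3 already has 3, so R5C3 = 2.
Row 6 already has 3, so R6C2 = 1.
1 is placed in column 2, which forces R1C2 = 6.
Cage e's pair has sum 7, leaving R1C3 = 1.
In row 3, 3 can only go at R3C1, so R3C1 = 3.
Column 1 now contains 3, so R2C1 = 1.
Row 2 already has 1; hence R2C4 = 2.
2 is placed in column 4, so R4C4 = 1.
1 is placed in row 4, so R4C6 = 6.
Column 6 already has 6, which forces R6C6 = 5.
Cage h has sum 17, so R2C3 = 6.
Cage d has sum 9, so R2C5 = 3.
Column 6 already has 6, which forces R2C6 = 4.
Cage h has sum 17, so R3C3 = 4.
Cage j's pair has sum 6; hence R3C5 = 5.
5 is placed in column 6, which forces R3C6 = 1.
Row 4 now contains 6, leaving R4C3 = 5.
Row 4 now contains 6, leaving R4C5 = 2.
Column 5 already has 3, so R5C5 = 1.
Column 6 now contains 1; hence R5C6 = 3.
Row 6 already has 5, which forces R6C5 = 6.
The full grid is 5 6 1 3 4 2 / 1 5 6 2 3 4 / 3 2 4 6 5 1 / 4 3 5 1 2 6 / 6 4 2 5 1 3 / 2 1 3 4 6 5.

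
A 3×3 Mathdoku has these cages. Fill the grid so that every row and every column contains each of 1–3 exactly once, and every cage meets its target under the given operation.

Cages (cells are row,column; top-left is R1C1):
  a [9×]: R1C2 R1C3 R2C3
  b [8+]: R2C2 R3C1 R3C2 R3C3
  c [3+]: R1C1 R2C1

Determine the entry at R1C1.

2

Cage a needs product 9, which forces R1C2 = 3.
Cage a needs product 9; hence R1C3 = 1.
Cage b needs sum 8, leaving R2C2 = 2.
Cage a needs product 9, leaving R2C3 = 3.
Column 2 already has 3, which forces R3C2 = 1.
Column 3 now contains 3; hence R3C3 = 2.
Row 1 now contains 1, so R1C1 = 2.
Row 2 now contains 2; hence R2C1 = 1.
2 is placed in row 3, so R3C1 = 3.
Completed grid: 2 3 1 / 1 2 3 / 3 1 2.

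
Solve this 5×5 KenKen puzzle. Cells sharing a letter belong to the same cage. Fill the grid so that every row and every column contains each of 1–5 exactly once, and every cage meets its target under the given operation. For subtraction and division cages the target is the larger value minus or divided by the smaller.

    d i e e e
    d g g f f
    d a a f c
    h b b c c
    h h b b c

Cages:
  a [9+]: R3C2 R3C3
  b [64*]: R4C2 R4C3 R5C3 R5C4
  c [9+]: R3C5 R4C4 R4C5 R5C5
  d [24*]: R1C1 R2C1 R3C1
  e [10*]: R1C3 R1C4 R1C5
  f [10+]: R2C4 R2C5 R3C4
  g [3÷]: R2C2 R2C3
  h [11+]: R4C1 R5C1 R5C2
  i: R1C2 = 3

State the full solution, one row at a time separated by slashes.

I is a freebie, so R1C2 = 3.
Column 2 already has 3; hence R2C2 = 1.
Row 2 now contains 1, which forces R2C3 = 3.
The 3 cells of cage d must have product 24, so R3C1 = 3.
The only place for 4 in row 1 is R1C1.
Column 1 now contains 4; hence R2C1 = 2.
Column 1 now contains 2, leaving R4C1 = 5.
5 is placed in column 1, which forces R5C1 = 1.
The 3 cells of cage f must have sum 10, so R3C4 = 1.
The 3 cells of cage h must have sum 11, which forces R5C2 = 5.
Column 2 now contains 5; hence R3C2 = 4.
The two cells of cage a must have sum 9, so R3C3 = 5.
4 is placed in row 3, so R3C5 = 2.
4 is placed in column 2, which forces R4C2 = 2.
2 is placed in row 4, so R4C3 = 4.
2 is placed in row 4, which forces R4C4 = 3.
The 4 cells of cage c must have sum 9; hence R4C5 = 1.
Column 3 now contains 4; hence R5C3 = 2.
Row 5 now contains 2, so R5C4 = 4.
Row 5 already has 4; hence R5C5 = 3.
Column 3 already has 2, so R1C3 = 1.
Cage e has product 10, so R1C4 = 2.
1 is placed in column 5, which forces R1C5 = 5.
4 is placed in column 4; hence R2C4 = 5.
Cage f needs sum 10; hence R2C5 = 4.

4 3 1 2 5 / 2 1 3 5 4 / 3 4 5 1 2 / 5 2 4 3 1 / 1 5 2 4 3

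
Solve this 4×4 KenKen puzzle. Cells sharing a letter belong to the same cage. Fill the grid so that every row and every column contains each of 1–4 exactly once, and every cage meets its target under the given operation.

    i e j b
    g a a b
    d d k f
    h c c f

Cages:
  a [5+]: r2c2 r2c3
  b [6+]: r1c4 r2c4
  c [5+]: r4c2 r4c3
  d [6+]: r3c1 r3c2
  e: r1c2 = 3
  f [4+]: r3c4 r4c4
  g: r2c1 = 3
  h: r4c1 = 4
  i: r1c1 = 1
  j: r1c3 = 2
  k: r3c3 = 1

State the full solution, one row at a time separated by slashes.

1 3 2 4 / 3 1 4 2 / 2 4 1 3 / 4 2 3 1

Cage i is a single given cell, so r1c1 = 1.
Cage e is a single given cell; hence r1c2 = 3.
Cage j is a single given cell, leaving r1c3 = 2.
2 is placed in row 1; hence r1c4 = 4.
Cage g is given, which forces r2c1 = 3.
Column 4 already has 4, so r2c4 = 2.
Cage k is a single given cell, so r3c3 = 1.
Row 3 already has 1, so r3c4 = 3.
Cage h is a single given cell; hence r4c1 = 4.
Row 4 already has 4, which forces r4c3 = 3.
3 is placed in column 4, leaving r4c4 = 1.
Cage a's pair has sum 5, so r2c2 = 1.
Column 3 now contains 1, which forces r2c3 = 4.
4 is placed in column 1, leaving r3c1 = 2.
Cage d needs two cells with sum 6, which forces r3c2 = 4.
Row 4 already has 1, so r4c2 = 2.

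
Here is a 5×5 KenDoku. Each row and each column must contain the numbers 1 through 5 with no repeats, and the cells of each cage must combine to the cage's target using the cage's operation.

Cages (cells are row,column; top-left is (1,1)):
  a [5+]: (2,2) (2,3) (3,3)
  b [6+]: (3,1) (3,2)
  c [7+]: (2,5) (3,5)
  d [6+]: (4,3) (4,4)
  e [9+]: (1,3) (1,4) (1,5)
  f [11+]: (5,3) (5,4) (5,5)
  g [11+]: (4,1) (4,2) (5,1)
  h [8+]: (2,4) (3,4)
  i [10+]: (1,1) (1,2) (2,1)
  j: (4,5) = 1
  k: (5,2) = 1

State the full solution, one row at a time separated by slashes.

2 4 3 1 5 / 4 2 1 5 3 / 1 5 2 3 4 / 5 3 4 2 1 / 3 1 5 4 2

Cage j is given, leaving (4,5) = 1.
Cage k is given, so (5,2) = 1.
Column 2 already has 1; hence (2,2) = 2.
The 3 cells of cage a must have sum 5, leaving (2,3) = 1.
The 3 cells of cage a must have sum 5, which forces (3,3) = 2.
Column 3 now contains 2, which forces (4,3) = 4.
4 is placed in row 4, leaving (4,4) = 2.
4 is placed in column 3; hence (5,3) = 5.
Row 5 already has 5, which forces (5,4) = 4.
4 is placed in row 5, leaving (5,5) = 2.
Column 3 already has 5, which forces (1,3) = 3.
The 3 cells of cage e must have sum 9, so (1,4) = 1.
The 3 cells of cage e must have sum 9; hence (1,5) = 5.
The two cells of cage b must have sum 6, which forces (3,1) = 1.
Cage b needs two cells with sum 6, leaving (3,2) = 5.
Row 3 already has 5, leaving (3,4) = 3.
3 is placed in row 3, which forces (3,5) = 4.
Cage g needs sum 11; hence (4,1) = 5.
Cage g needs sum 11; hence (4,2) = 3.
Row 5 already has 2, which forces (5,1) = 3.
Cage i needs sum 10, so (1,1) = 2.
Row 1 already has 5, so (1,2) = 4.
3 is placed in column 1; hence (2,1) = 4.
Column 4 already has 3, leaving (2,4) = 5.
4 is placed in column 5; hence (2,5) = 3.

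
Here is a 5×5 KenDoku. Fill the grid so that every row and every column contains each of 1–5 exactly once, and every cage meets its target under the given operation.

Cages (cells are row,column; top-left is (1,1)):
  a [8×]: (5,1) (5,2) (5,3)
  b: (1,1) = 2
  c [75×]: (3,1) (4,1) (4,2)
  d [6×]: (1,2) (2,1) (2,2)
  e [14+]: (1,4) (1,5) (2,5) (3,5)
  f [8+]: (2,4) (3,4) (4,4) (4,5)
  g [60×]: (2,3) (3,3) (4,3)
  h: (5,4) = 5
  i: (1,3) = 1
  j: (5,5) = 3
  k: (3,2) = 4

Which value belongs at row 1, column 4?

Cage b is given, so (1,1) = 2.
Cage i is given, which forces (1,3) = 1.
Cage c needs product 75, so (3,1) = 5.
Cage k is given; hence (3,2) = 4.
4 is placed in row 3, leaving (3,3) = 3.
Cage c needs product 75; hence (4,1) = 3.
Cage c has product 75; hence (4,2) = 5.
Row 4 now contains 5, leaving (4,3) = 4.
4 is placed in column 3, which forces (5,3) = 2.
Cage h is given, which forces (5,4) = 5.
Cage j is given, so (5,5) = 3.
1 is placed in row 1; hence (1,2) = 3.
Row 1 already has 3, leaving (1,4) = 4.
Row 1 now contains 4, so (1,5) = 5.
Column 1 now contains 3, leaving (2,1) = 1.
The 3 cells of cage d must have product 6, leaving (2,2) = 2.
4 is placed in column 3; hence (2,3) = 5.
Column 4 already has 4; hence (2,4) = 3.
5 is placed in column 5, leaving (2,5) = 4.
Cage a has product 8, which forces (5,1) = 4.
2 is placed in row 5, so (5,2) = 1.
Cage f needs sum 8, so (3,4) = 2.
The 4 cells of cage e must have sum 14, so (3,5) = 1.
Cage f needs sum 8, so (4,4) = 1.
Cage f needs sum 8, leaving (4,5) = 2.
Filled in: 2 3 1 4 5 / 1 2 5 3 4 / 5 4 3 2 1 / 3 5 4 1 2 / 4 1 2 5 3.

4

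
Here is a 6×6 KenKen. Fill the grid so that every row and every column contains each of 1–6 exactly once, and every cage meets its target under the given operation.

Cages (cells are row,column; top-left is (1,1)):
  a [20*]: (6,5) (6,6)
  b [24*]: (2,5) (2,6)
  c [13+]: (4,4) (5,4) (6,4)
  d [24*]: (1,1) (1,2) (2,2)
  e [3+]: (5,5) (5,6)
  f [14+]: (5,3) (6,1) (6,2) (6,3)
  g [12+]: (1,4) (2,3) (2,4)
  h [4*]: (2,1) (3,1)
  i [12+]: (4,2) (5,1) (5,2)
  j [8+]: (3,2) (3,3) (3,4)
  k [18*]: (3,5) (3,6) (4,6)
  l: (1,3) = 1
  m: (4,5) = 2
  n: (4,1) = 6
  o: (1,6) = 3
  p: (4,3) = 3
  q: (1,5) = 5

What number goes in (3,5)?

3

Cage l is given, which forces (1,3) = 1.
Cage q is given, so (1,5) = 5.
Cage o is a single given cell, which forces (1,6) = 3.
Cage n is a single given cell, which forces (4,1) = 6.
Cage p is a single given cell, so (4,3) = 3.
M is a freebie, which forces (4,5) = 2.
Row 4 now contains 6, so (4,6) = 1.
2 is placed in column 5, which forces (5,5) = 1.
Column 6 now contains 1, so (5,6) = 2.
Column 5 now contains 5, so (6,5) = 4.
Row 6 already has 4; hence (6,6) = 5.
Column 5 now contains 4; hence (2,5) = 6.
Cage b needs two cells with product 24, leaving (2,6) = 4.
Cage k has product 18, so (3,5) = 3.
Column 6 already has 2, which forces (3,6) = 6.
4 is placed in row 2, so (2,1) = 1.
Cage g has sum 12; hence (2,3) = 5.
Row 2 now contains 1, which forces (2,4) = 3.
Cage h's pair has product 4, which forces (3,1) = 4.
Column 3 now contains 5, leaving (3,3) = 2.
Column 3 now contains 5; hence (5,3) = 4.
Column 4 now contains 3, so (5,4) = 6.
2 is placed in column 3; hence (6,3) = 6.
Column 4 now contains 6; hence (6,4) = 2.
Column 1 now contains 4; hence (1,1) = 2.
Cage d has product 24; hence (1,2) = 6.
Column 4 now contains 6, which forces (1,4) = 4.
3 is placed in row 2, leaving (2,2) = 2.
Cage i has sum 12, which forces (4,2) = 4.
Cage c needs sum 13; hence (4,4) = 5.
2 is placed in row 6, so (6,1) = 3.
Cage f has sum 14, so (6,2) = 1.
Column 2 already has 1, so (3,2) = 5.
5 is placed in column 4, leaving (3,4) = 1.
Column 1 now contains 3, which forces (5,1) = 5.
Cage i needs sum 12, which forces (5,2) = 3.
Completed grid: 2 6 1 4 5 3 / 1 2 5 3 6 4 / 4 5 2 1 3 6 / 6 4 3 5 2 1 / 5 3 4 6 1 2 / 3 1 6 2 4 5.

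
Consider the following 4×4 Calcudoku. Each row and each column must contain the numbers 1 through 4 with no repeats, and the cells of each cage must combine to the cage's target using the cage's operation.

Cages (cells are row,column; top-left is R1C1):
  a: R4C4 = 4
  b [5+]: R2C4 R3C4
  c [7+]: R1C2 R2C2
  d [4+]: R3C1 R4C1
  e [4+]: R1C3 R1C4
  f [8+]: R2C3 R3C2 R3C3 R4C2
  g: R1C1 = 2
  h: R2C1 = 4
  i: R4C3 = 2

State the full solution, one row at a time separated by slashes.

2 4 3 1 / 4 3 1 2 / 1 2 4 3 / 3 1 2 4

G is a freebie, leaving R1C1 = 2.
Cage h is a single given cell; hence R2C1 = 4.
4 is placed in row 2; hence R2C2 = 3.
I is a freebie; hence R4C3 = 2.
Cage a is a single given cell, so R4C4 = 4.
Column 2 already has 3, so R1C2 = 4.
2 is placed in column 3, so R2C3 = 1.
The two cells of cage b must have sum 5, so R2C4 = 2.
Cage f has sum 8, so R3C2 = 2.
The 4 cells of cage f must have sum 8; hence R3C3 = 4.
Cage b's pair has sum 5; hence R3C4 = 3.
Row 4 already has 4; hence R4C2 = 1.
1 is placed in column 3, so R1C3 = 3.
3 is placed in column 4, so R1C4 = 1.
Row 3 already has 3, which forces R3C1 = 1.
1 is placed in row 4; hence R4C1 = 3.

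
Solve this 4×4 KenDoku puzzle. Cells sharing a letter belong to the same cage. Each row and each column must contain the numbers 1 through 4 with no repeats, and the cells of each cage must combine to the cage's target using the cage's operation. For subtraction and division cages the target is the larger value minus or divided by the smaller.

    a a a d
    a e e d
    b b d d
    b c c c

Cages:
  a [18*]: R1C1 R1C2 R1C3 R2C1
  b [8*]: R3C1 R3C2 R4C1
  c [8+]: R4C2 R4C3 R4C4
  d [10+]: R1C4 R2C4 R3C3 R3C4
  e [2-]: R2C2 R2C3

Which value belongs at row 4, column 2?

The 4 cells of cage a must have product 18, leaving R2C1 = 3.
In row 1, 4 can only go at R1C4, so R1C4 = 4.
The only place for 1 in row 2 is R2C4.
1 is placed in column 4, which forces R4C4 = 3.
Cage d has sum 10, leaving R3C3 = 3.
3 is placed in column 4; hence R3C4 = 2.
The 4 cells of cage a must have product 18, which forces R1C2 = 3.
Cage b needs product 8, so R4C1 = 2.
Column 1 already has 2; hence R1C1 = 1.
Cage a needs product 18, which forces R1C3 = 2.
2 is placed in column 3, which forces R2C3 = 4.
1 is placed in column 1, which forces R3C1 = 4.
Row 3 now contains 4, leaving R3C2 = 1.
Column 2 now contains 1, so R4C2 = 4.
Column 3 already has 4, which forces R4C3 = 1.
Row 2 now contains 4, so R2C2 = 2.
Completed grid: 1 3 2 4 / 3 2 4 1 / 4 1 3 2 / 2 4 1 3.

4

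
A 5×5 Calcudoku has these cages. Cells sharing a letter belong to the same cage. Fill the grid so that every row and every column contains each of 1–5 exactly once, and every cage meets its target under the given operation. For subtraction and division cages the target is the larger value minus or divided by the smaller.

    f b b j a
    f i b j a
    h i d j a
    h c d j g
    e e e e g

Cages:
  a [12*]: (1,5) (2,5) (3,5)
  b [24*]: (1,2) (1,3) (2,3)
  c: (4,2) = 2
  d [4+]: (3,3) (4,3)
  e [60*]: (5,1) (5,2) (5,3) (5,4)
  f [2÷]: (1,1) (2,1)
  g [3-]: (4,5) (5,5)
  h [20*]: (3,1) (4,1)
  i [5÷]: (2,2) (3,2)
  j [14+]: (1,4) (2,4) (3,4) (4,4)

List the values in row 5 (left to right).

Cage c is a single given cell, so (4,2) = 2.
Row 1 needs a 5, and only (1,4) is open for it.
The only place for 5 in row 2 is (2,2).
Column 2 now contains 5; hence (3,2) = 1.
1 is placed in row 3, leaving (3,3) = 3.
Row 3 now contains 3, so (3,5) = 4.
Column 3 already has 3, leaving (4,3) = 1.
1 is placed in row 4, which forces (4,5) = 5.
Cage b has product 24, so (1,2) = 3.
Row 1 already has 3, leaving (1,5) = 1.
Column 5 now contains 1, so (2,5) = 3.
Row 3 already has 4; hence (3,1) = 5.
Row 3 already has 4; hence (3,4) = 2.
Row 4 now contains 5, so (4,1) = 4.
4 is placed in row 4, leaving (4,4) = 3.
3 is placed in column 2, so (5,2) = 4.
Row 5 now contains 4; hence (5,3) = 5.
Row 5 now contains 4, so (5,4) = 1.
Cage g needs two cells with difference 3, which forces (5,5) = 2.
Column 1 now contains 4, leaving (1,1) = 2.
Row 1 already has 2, so (1,3) = 4.
Cage f's pair has quotient 2, leaving (2,1) = 1.
4 is placed in column 3, leaving (2,3) = 2.
Row 2 already has 3, which forces (2,4) = 4.
Row 5 already has 1; hence (5,1) = 3.
Filled in: 2 3 4 5 1 / 1 5 2 4 3 / 5 1 3 2 4 / 4 2 1 3 5 / 3 4 5 1 2.

3 4 5 1 2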